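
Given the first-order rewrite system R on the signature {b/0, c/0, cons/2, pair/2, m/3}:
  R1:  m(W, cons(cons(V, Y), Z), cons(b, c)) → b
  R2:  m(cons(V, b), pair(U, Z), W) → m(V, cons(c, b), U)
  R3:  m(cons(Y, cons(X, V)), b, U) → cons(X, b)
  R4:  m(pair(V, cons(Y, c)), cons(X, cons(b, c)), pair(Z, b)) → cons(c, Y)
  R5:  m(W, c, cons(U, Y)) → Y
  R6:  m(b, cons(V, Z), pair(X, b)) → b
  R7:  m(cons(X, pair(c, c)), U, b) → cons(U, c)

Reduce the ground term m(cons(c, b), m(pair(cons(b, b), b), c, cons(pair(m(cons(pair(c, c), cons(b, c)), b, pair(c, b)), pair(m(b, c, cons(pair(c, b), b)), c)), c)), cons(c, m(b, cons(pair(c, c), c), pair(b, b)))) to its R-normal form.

1. m(cons(c, b), m(pair(cons(b, b), b), c, cons(pair(m(cons(pair(c, c), cons(b, c)), b, pair(c, b)), pair(m(b, c, cons(pair(c, b), b)), c)), c)), cons(c, m(b, cons(pair(c, c), c), pair(b, b))))  →  m(cons(c, b), c, cons(c, m(b, cons(pair(c, c), c), pair(b, b))))   [R5 at 2]
2. m(cons(c, b), c, cons(c, m(b, cons(pair(c, c), c), pair(b, b))))  →  m(b, cons(pair(c, c), c), pair(b, b))   [R5 at ε]
3. m(b, cons(pair(c, c), c), pair(b, b))  →  b   [R6 at ε]

b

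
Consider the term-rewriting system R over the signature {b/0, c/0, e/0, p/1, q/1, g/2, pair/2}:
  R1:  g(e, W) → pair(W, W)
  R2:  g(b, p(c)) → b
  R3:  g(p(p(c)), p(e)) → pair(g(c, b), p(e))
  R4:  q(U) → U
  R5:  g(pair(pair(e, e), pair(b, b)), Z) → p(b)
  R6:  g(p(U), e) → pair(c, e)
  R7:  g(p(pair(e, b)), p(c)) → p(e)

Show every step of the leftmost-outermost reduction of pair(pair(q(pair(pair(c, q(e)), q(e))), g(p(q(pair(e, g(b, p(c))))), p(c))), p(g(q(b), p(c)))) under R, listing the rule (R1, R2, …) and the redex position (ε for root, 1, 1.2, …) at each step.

1. pair(pair(q(pair(pair(c, q(e)), q(e))), g(p(q(pair(e, g(b, p(c))))), p(c))), p(g(q(b), p(c))))  →  pair(pair(pair(pair(c, q(e)), q(e)), g(p(q(pair(e, g(b, p(c))))), p(c))), p(g(q(b), p(c))))   [R4 at 1.1]
2. pair(pair(pair(pair(c, q(e)), q(e)), g(p(q(pair(e, g(b, p(c))))), p(c))), p(g(q(b), p(c))))  →  pair(pair(pair(pair(c, e), q(e)), g(p(q(pair(e, g(b, p(c))))), p(c))), p(g(q(b), p(c))))   [R4 at 1.1.1.2]
3. pair(pair(pair(pair(c, e), q(e)), g(p(q(pair(e, g(b, p(c))))), p(c))), p(g(q(b), p(c))))  →  pair(pair(pair(pair(c, e), e), g(p(q(pair(e, g(b, p(c))))), p(c))), p(g(q(b), p(c))))   [R4 at 1.1.2]
4. pair(pair(pair(pair(c, e), e), g(p(q(pair(e, g(b, p(c))))), p(c))), p(g(q(b), p(c))))  →  pair(pair(pair(pair(c, e), e), g(p(pair(e, g(b, p(c)))), p(c))), p(g(q(b), p(c))))   [R4 at 1.2.1.1]
5. pair(pair(pair(pair(c, e), e), g(p(pair(e, g(b, p(c)))), p(c))), p(g(q(b), p(c))))  →  pair(pair(pair(pair(c, e), e), g(p(pair(e, b)), p(c))), p(g(q(b), p(c))))   [R2 at 1.2.1.1.2]
6. pair(pair(pair(pair(c, e), e), g(p(pair(e, b)), p(c))), p(g(q(b), p(c))))  →  pair(pair(pair(pair(c, e), e), p(e)), p(g(q(b), p(c))))   [R7 at 1.2]
7. pair(pair(pair(pair(c, e), e), p(e)), p(g(q(b), p(c))))  →  pair(pair(pair(pair(c, e), e), p(e)), p(g(b, p(c))))   [R4 at 2.1.1]
8. pair(pair(pair(pair(c, e), e), p(e)), p(g(b, p(c))))  →  pair(pair(pair(pair(c, e), e), p(e)), p(b))   [R2 at 2.1]

pair(pair(pair(pair(c, e), e), p(e)), p(b))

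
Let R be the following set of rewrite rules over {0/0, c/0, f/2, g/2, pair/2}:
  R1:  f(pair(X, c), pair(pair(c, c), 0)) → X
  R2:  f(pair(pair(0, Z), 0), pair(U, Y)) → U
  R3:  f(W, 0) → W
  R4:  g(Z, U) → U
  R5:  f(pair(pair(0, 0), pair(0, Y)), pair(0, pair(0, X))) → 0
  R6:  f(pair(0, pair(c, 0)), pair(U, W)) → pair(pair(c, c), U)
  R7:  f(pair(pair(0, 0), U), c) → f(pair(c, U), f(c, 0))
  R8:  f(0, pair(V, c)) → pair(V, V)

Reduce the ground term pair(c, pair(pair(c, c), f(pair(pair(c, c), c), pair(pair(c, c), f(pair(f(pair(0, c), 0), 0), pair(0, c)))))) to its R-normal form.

pair(c, pair(pair(c, c), pair(c, c)))

1. pair(c, pair(pair(c, c), f(pair(pair(c, c), c), pair(pair(c, c), f(pair(f(pair(0, c), 0), 0), pair(0, c))))))  →  pair(c, pair(pair(c, c), f(pair(pair(c, c), c), pair(pair(c, c), f(pair(pair(0, c), 0), pair(0, c))))))   [R3 at 2.2.2.2.1.1]
2. pair(c, pair(pair(c, c), f(pair(pair(c, c), c), pair(pair(c, c), f(pair(pair(0, c), 0), pair(0, c))))))  →  pair(c, pair(pair(c, c), f(pair(pair(c, c), c), pair(pair(c, c), 0))))   [R2 at 2.2.2.2]
3. pair(c, pair(pair(c, c), f(pair(pair(c, c), c), pair(pair(c, c), 0))))  →  pair(c, pair(pair(c, c), pair(c, c)))   [R1 at 2.2]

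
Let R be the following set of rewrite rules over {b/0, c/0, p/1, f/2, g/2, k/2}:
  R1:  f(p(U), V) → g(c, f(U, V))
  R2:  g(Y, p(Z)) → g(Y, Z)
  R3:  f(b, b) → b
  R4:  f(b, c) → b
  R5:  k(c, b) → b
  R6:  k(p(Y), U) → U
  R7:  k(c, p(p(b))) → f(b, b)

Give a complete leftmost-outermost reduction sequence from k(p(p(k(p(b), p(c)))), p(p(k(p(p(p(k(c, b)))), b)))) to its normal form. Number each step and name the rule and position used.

p(p(b))

1. k(p(p(k(p(b), p(c)))), p(p(k(p(p(p(k(c, b)))), b))))  →  p(p(k(p(p(p(k(c, b)))), b)))   [R6 at ε]
2. p(p(k(p(p(p(k(c, b)))), b)))  →  p(p(b))   [R6 at 1.1]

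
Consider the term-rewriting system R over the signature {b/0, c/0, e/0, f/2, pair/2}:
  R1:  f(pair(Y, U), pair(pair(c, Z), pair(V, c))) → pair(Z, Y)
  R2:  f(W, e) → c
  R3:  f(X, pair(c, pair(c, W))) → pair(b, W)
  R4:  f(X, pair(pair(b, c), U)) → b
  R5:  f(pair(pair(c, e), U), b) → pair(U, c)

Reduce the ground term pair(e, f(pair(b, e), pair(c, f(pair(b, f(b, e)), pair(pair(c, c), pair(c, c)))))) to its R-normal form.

1. pair(e, f(pair(b, e), pair(c, f(pair(b, f(b, e)), pair(pair(c, c), pair(c, c))))))  →  pair(e, f(pair(b, e), pair(c, pair(c, b))))   [R1 at 2.2.2]
2. pair(e, f(pair(b, e), pair(c, pair(c, b))))  →  pair(e, pair(b, b))   [R3 at 2]

pair(e, pair(b, b))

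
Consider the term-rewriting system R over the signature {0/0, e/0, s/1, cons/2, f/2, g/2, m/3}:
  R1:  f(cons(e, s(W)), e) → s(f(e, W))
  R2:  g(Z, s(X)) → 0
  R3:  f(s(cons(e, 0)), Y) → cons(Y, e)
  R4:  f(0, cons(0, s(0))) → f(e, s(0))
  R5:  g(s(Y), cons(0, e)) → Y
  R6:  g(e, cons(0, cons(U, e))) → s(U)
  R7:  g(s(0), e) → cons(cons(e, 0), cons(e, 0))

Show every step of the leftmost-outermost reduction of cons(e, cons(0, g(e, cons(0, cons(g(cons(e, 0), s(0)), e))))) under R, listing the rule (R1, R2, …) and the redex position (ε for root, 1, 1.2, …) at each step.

cons(e, cons(0, s(0)))

1. cons(e, cons(0, g(e, cons(0, cons(g(cons(e, 0), s(0)), e)))))  →  cons(e, cons(0, s(g(cons(e, 0), s(0)))))   [R6 at 2.2]
2. cons(e, cons(0, s(g(cons(e, 0), s(0)))))  →  cons(e, cons(0, s(0)))   [R2 at 2.2.1]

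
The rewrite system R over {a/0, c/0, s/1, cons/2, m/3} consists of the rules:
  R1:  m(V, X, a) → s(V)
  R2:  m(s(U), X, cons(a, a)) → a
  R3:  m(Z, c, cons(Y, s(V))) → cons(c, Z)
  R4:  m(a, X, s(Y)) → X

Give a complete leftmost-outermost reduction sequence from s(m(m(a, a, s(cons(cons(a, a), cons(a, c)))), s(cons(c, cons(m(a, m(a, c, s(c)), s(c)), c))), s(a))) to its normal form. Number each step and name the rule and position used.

1. s(m(m(a, a, s(cons(cons(a, a), cons(a, c)))), s(cons(c, cons(m(a, m(a, c, s(c)), s(c)), c))), s(a)))  →  s(m(a, s(cons(c, cons(m(a, m(a, c, s(c)), s(c)), c))), s(a)))   [R4 at 1.1]
2. s(m(a, s(cons(c, cons(m(a, m(a, c, s(c)), s(c)), c))), s(a)))  →  s(s(cons(c, cons(m(a, m(a, c, s(c)), s(c)), c))))   [R4 at 1]
3. s(s(cons(c, cons(m(a, m(a, c, s(c)), s(c)), c))))  →  s(s(cons(c, cons(m(a, c, s(c)), c))))   [R4 at 1.1.2.1]
4. s(s(cons(c, cons(m(a, c, s(c)), c))))  →  s(s(cons(c, cons(c, c))))   [R4 at 1.1.2.1]

s(s(cons(c, cons(c, c))))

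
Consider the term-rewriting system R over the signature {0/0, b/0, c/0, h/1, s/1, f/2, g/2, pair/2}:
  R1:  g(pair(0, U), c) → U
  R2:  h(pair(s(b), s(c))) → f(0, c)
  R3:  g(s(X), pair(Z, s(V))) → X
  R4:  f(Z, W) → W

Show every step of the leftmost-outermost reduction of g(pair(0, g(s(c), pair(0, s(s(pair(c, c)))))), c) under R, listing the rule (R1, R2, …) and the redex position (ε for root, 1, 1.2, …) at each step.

c

1. g(pair(0, g(s(c), pair(0, s(s(pair(c, c)))))), c)  →  g(s(c), pair(0, s(s(pair(c, c)))))   [R1 at ε]
2. g(s(c), pair(0, s(s(pair(c, c)))))  →  c   [R3 at ε]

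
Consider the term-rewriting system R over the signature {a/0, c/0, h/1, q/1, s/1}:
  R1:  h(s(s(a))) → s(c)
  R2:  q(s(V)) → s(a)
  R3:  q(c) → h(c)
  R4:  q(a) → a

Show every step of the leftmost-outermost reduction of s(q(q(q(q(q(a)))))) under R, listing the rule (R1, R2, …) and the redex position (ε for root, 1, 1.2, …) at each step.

s(a)

1. s(q(q(q(q(q(a))))))  →  s(q(q(q(q(a)))))   [R4 at 1.1.1.1.1]
2. s(q(q(q(q(a)))))  →  s(q(q(q(a))))   [R4 at 1.1.1.1]
3. s(q(q(q(a))))  →  s(q(q(a)))   [R4 at 1.1.1]
4. s(q(q(a)))  →  s(q(a))   [R4 at 1.1]
5. s(q(a))  →  s(a)   [R4 at 1]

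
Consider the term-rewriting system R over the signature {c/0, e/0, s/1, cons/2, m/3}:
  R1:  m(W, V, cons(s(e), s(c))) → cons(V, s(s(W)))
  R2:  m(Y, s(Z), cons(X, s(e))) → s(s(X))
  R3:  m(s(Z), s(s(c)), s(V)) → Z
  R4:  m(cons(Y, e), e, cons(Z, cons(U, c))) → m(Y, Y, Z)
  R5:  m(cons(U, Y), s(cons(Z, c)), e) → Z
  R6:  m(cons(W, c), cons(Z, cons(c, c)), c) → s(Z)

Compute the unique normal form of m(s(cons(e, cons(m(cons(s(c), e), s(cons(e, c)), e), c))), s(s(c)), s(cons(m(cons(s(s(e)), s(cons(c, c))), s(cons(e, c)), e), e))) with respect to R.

1. m(s(cons(e, cons(m(cons(s(c), e), s(cons(e, c)), e), c))), s(s(c)), s(cons(m(cons(s(s(e)), s(cons(c, c))), s(cons(e, c)), e), e)))  →  cons(e, cons(m(cons(s(c), e), s(cons(e, c)), e), c))   [R3 at ε]
2. cons(e, cons(m(cons(s(c), e), s(cons(e, c)), e), c))  →  cons(e, cons(e, c))   [R5 at 2.1]

cons(e, cons(e, c))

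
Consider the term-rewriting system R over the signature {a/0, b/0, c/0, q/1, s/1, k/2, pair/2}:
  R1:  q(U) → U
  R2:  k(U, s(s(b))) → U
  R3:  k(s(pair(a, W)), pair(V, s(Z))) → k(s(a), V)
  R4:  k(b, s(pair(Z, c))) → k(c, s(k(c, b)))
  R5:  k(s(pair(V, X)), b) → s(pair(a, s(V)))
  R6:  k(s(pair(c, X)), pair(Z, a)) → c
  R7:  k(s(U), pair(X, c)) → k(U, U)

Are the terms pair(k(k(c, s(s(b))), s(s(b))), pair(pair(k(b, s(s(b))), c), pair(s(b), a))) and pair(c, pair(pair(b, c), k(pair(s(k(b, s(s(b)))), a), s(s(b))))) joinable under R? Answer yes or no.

Reduce t₁ = pair(k(k(c, s(s(b))), s(s(b))), pair(pair(k(b, s(s(b))), c), pair(s(b), a))):
1. pair(k(k(c, s(s(b))), s(s(b))), pair(pair(k(b, s(s(b))), c), pair(s(b), a)))  →  pair(k(c, s(s(b))), pair(pair(k(b, s(s(b))), c), pair(s(b), a)))   [R2 at 1]
2. pair(k(c, s(s(b))), pair(pair(k(b, s(s(b))), c), pair(s(b), a)))  →  pair(c, pair(pair(k(b, s(s(b))), c), pair(s(b), a)))   [R2 at 1]
3. pair(c, pair(pair(k(b, s(s(b))), c), pair(s(b), a)))  →  pair(c, pair(pair(b, c), pair(s(b), a)))   [R2 at 2.1.1]

Reduce t₂ = pair(c, pair(pair(b, c), k(pair(s(k(b, s(s(b)))), a), s(s(b))))):
1. pair(c, pair(pair(b, c), k(pair(s(k(b, s(s(b)))), a), s(s(b)))))  →  pair(c, pair(pair(b, c), pair(s(k(b, s(s(b)))), a)))   [R2 at 2.2]
2. pair(c, pair(pair(b, c), pair(s(k(b, s(s(b)))), a)))  →  pair(c, pair(pair(b, c), pair(s(b), a)))   [R2 at 2.2.1.1]

yes — NF(t₁) = pair(c, pair(pair(b, c), pair(s(b), a))), NF(t₂) = pair(c, pair(pair(b, c), pair(s(b), a)))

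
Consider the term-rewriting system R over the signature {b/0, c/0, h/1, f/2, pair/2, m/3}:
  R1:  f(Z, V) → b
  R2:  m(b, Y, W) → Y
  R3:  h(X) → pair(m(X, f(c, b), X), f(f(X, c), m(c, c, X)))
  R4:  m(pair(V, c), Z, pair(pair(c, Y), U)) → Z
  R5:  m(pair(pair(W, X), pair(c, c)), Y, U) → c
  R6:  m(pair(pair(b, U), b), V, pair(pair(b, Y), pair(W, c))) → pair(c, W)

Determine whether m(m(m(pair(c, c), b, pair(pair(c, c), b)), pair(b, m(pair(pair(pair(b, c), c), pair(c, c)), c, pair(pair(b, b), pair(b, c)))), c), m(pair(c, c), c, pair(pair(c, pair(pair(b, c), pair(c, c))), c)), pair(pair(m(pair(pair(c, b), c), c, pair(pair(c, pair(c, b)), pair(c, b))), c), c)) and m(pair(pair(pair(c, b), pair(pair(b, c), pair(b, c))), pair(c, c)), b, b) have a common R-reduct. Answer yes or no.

yes — NF(t₁) = c, NF(t₂) = c

Reduce t₁ = m(m(m(pair(c, c), b, pair(pair(c, c), b)), pair(b, m(pair(pair(pair(b, c), c), pair(c, c)), c, pair(pair(b, b), pair(b, c)))), c), m(pair(c, c), c, pair(pair(c, pair(pair(b, c), pair(c, c))), c)), pair(pair(m(pair(pair(c, b), c), c, pair(pair(c, pair(c, b)), pair(c, b))), c), c)):
1. m(m(m(pair(c, c), b, pair(pair(c, c), b)), pair(b, m(pair(pair(pair(b, c), c), pair(c, c)), c, pair(pair(b, b), pair(b, c)))), c), m(pair(c, c), c, pair(pair(c, pair(pair(b, c), pair(c, c))), c)), pair(pair(m(pair(pair(c, b), c), c, pair(pair(c, pair(c, b)), pair(c, b))), c), c))  →  m(m(b, pair(b, m(pair(pair(pair(b, c), c), pair(c, c)), c, pair(pair(b, b), pair(b, c)))), c), m(pair(c, c), c, pair(pair(c, pair(pair(b, c), pair(c, c))), c)), pair(pair(m(pair(pair(c, b), c), c, pair(pair(c, pair(c, b)), pair(c, b))), c), c))   [R4 at 1.1]
2. m(m(b, pair(b, m(pair(pair(pair(b, c), c), pair(c, c)), c, pair(pair(b, b), pair(b, c)))), c), m(pair(c, c), c, pair(pair(c, pair(pair(b, c), pair(c, c))), c)), pair(pair(m(pair(pair(c, b), c), c, pair(pair(c, pair(c, b)), pair(c, b))), c), c))  →  m(pair(b, m(pair(pair(pair(b, c), c), pair(c, c)), c, pair(pair(b, b), pair(b, c)))), m(pair(c, c), c, pair(pair(c, pair(pair(b, c), pair(c, c))), c)), pair(pair(m(pair(pair(c, b), c), c, pair(pair(c, pair(c, b)), pair(c, b))), c), c))   [R2 at 1]
3. m(pair(b, m(pair(pair(pair(b, c), c), pair(c, c)), c, pair(pair(b, b), pair(b, c)))), m(pair(c, c), c, pair(pair(c, pair(pair(b, c), pair(c, c))), c)), pair(pair(m(pair(pair(c, b), c), c, pair(pair(c, pair(c, b)), pair(c, b))), c), c))  →  m(pair(b, c), m(pair(c, c), c, pair(pair(c, pair(pair(b, c), pair(c, c))), c)), pair(pair(m(pair(pair(c, b), c), c, pair(pair(c, pair(c, b)), pair(c, b))), c), c))   [R5 at 1.2]
4. m(pair(b, c), m(pair(c, c), c, pair(pair(c, pair(pair(b, c), pair(c, c))), c)), pair(pair(m(pair(pair(c, b), c), c, pair(pair(c, pair(c, b)), pair(c, b))), c), c))  →  m(pair(b, c), c, pair(pair(m(pair(pair(c, b), c), c, pair(pair(c, pair(c, b)), pair(c, b))), c), c))   [R4 at 2]
5. m(pair(b, c), c, pair(pair(m(pair(pair(c, b), c), c, pair(pair(c, pair(c, b)), pair(c, b))), c), c))  →  m(pair(b, c), c, pair(pair(c, c), c))   [R4 at 3.1.1]
6. m(pair(b, c), c, pair(pair(c, c), c))  →  c   [R4 at ε]

Reduce t₂ = m(pair(pair(pair(c, b), pair(pair(b, c), pair(b, c))), pair(c, c)), b, b):
1. m(pair(pair(pair(c, b), pair(pair(b, c), pair(b, c))), pair(c, c)), b, b)  →  c   [R5 at ε]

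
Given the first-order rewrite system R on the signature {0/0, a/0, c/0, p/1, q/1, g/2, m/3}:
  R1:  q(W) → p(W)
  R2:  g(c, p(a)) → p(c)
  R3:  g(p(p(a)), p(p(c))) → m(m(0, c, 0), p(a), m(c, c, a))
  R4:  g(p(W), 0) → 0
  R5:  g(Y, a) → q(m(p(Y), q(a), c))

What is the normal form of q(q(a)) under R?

p(p(a))

1. q(q(a))  →  p(q(a))   [R1 at ε]
2. p(q(a))  →  p(p(a))   [R1 at 1]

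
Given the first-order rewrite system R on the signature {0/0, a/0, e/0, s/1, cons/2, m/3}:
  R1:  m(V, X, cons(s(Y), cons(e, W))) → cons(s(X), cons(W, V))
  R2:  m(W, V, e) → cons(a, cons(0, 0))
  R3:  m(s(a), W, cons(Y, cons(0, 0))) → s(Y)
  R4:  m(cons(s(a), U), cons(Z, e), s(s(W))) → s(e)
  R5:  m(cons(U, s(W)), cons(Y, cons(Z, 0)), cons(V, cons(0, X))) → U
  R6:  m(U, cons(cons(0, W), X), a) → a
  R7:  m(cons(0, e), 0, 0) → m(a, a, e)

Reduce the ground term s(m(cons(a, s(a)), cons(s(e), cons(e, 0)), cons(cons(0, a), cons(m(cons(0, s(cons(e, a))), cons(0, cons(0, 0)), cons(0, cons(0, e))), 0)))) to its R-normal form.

s(a)

1. s(m(cons(a, s(a)), cons(s(e), cons(e, 0)), cons(cons(0, a), cons(m(cons(0, s(cons(e, a))), cons(0, cons(0, 0)), cons(0, cons(0, e))), 0))))  →  s(m(cons(a, s(a)), cons(s(e), cons(e, 0)), cons(cons(0, a), cons(0, 0))))   [R5 at 1.3.2.1]
2. s(m(cons(a, s(a)), cons(s(e), cons(e, 0)), cons(cons(0, a), cons(0, 0))))  →  s(a)   [R5 at 1]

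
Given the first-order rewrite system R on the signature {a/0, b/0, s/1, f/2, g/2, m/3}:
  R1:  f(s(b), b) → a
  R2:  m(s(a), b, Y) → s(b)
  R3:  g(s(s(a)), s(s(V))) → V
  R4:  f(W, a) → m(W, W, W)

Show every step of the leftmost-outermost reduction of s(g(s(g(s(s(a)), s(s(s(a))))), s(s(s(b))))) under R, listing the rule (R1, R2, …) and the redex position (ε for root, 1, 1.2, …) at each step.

s(s(b))

1. s(g(s(g(s(s(a)), s(s(s(a))))), s(s(s(b)))))  →  s(g(s(s(a)), s(s(s(b)))))   [R3 at 1.1.1]
2. s(g(s(s(a)), s(s(s(b)))))  →  s(s(b))   [R3 at 1]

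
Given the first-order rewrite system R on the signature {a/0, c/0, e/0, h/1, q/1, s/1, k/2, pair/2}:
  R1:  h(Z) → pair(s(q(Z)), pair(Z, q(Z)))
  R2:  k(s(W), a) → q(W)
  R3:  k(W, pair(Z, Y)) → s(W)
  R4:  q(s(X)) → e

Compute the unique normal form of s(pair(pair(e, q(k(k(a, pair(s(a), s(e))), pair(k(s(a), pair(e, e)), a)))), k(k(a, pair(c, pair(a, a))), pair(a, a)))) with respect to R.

s(pair(pair(e, e), s(s(a))))

1. s(pair(pair(e, q(k(k(a, pair(s(a), s(e))), pair(k(s(a), pair(e, e)), a)))), k(k(a, pair(c, pair(a, a))), pair(a, a))))  →  s(pair(pair(e, q(s(k(a, pair(s(a), s(e)))))), k(k(a, pair(c, pair(a, a))), pair(a, a))))   [R3 at 1.1.2.1]
2. s(pair(pair(e, q(s(k(a, pair(s(a), s(e)))))), k(k(a, pair(c, pair(a, a))), pair(a, a))))  →  s(pair(pair(e, e), k(k(a, pair(c, pair(a, a))), pair(a, a))))   [R4 at 1.1.2]
3. s(pair(pair(e, e), k(k(a, pair(c, pair(a, a))), pair(a, a))))  →  s(pair(pair(e, e), s(k(a, pair(c, pair(a, a))))))   [R3 at 1.2]
4. s(pair(pair(e, e), s(k(a, pair(c, pair(a, a))))))  →  s(pair(pair(e, e), s(s(a))))   [R3 at 1.2.1]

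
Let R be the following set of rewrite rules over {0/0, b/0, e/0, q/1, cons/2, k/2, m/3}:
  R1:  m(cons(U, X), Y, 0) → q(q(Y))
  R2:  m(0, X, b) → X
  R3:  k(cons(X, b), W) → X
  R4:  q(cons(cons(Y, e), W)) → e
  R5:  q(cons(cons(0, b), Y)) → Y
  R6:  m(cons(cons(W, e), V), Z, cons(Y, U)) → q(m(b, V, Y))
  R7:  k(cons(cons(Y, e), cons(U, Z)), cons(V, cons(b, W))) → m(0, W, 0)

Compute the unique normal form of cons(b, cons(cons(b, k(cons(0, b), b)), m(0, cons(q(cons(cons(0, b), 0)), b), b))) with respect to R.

cons(b, cons(cons(b, 0), cons(0, b)))

1. cons(b, cons(cons(b, k(cons(0, b), b)), m(0, cons(q(cons(cons(0, b), 0)), b), b)))  →  cons(b, cons(cons(b, 0), m(0, cons(q(cons(cons(0, b), 0)), b), b)))   [R3 at 2.1.2]
2. cons(b, cons(cons(b, 0), m(0, cons(q(cons(cons(0, b), 0)), b), b)))  →  cons(b, cons(cons(b, 0), cons(q(cons(cons(0, b), 0)), b)))   [R2 at 2.2]
3. cons(b, cons(cons(b, 0), cons(q(cons(cons(0, b), 0)), b)))  →  cons(b, cons(cons(b, 0), cons(0, b)))   [R5 at 2.2.1]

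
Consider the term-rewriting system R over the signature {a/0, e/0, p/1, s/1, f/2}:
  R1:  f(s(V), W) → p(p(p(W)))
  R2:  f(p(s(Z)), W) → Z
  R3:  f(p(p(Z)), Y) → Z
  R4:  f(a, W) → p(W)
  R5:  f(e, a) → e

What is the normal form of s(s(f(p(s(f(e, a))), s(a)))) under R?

s(s(e))

1. s(s(f(p(s(f(e, a))), s(a))))  →  s(s(f(e, a)))   [R2 at 1.1]
2. s(s(f(e, a)))  →  s(s(e))   [R5 at 1.1]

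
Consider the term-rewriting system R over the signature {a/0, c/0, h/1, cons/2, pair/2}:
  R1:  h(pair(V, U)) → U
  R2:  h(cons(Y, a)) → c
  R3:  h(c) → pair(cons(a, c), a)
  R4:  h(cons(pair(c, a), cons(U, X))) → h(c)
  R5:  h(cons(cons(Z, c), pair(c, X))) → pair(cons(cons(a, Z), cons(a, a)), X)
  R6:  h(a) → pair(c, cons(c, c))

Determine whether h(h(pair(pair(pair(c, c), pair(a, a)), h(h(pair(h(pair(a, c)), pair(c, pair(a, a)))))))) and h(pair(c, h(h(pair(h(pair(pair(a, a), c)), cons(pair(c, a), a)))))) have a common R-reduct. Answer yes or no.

Reduce t₁ = h(h(pair(pair(pair(c, c), pair(a, a)), h(h(pair(h(pair(a, c)), pair(c, pair(a, a)))))))):
1. h(h(pair(pair(pair(c, c), pair(a, a)), h(h(pair(h(pair(a, c)), pair(c, pair(a, a))))))))  →  h(h(h(pair(h(pair(a, c)), pair(c, pair(a, a))))))   [R1 at 1]
2. h(h(h(pair(h(pair(a, c)), pair(c, pair(a, a))))))  →  h(h(pair(c, pair(a, a))))   [R1 at 1.1]
3. h(h(pair(c, pair(a, a))))  →  h(pair(a, a))   [R1 at 1]
4. h(pair(a, a))  →  a   [R1 at ε]

Reduce t₂ = h(pair(c, h(h(pair(h(pair(pair(a, a), c)), cons(pair(c, a), a)))))):
1. h(pair(c, h(h(pair(h(pair(pair(a, a), c)), cons(pair(c, a), a))))))  →  h(h(pair(h(pair(pair(a, a), c)), cons(pair(c, a), a))))   [R1 at ε]
2. h(h(pair(h(pair(pair(a, a), c)), cons(pair(c, a), a))))  →  h(cons(pair(c, a), a))   [R1 at 1]
3. h(cons(pair(c, a), a))  →  c   [R2 at ε]

no — NF(t₁) = a, NF(t₂) = c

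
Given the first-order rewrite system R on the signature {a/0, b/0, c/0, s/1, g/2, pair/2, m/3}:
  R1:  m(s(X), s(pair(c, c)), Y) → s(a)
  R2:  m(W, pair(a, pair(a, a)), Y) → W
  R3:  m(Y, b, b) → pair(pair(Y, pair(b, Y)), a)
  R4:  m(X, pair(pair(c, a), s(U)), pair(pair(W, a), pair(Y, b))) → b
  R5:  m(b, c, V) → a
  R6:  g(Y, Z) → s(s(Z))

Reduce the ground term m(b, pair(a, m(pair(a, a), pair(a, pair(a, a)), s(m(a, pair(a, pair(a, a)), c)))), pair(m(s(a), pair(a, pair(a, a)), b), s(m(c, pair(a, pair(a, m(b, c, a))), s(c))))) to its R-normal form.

b

1. m(b, pair(a, m(pair(a, a), pair(a, pair(a, a)), s(m(a, pair(a, pair(a, a)), c)))), pair(m(s(a), pair(a, pair(a, a)), b), s(m(c, pair(a, pair(a, m(b, c, a))), s(c)))))  →  m(b, pair(a, pair(a, a)), pair(m(s(a), pair(a, pair(a, a)), b), s(m(c, pair(a, pair(a, m(b, c, a))), s(c)))))   [R2 at 2.2]
2. m(b, pair(a, pair(a, a)), pair(m(s(a), pair(a, pair(a, a)), b), s(m(c, pair(a, pair(a, m(b, c, a))), s(c)))))  →  b   [R2 at ε]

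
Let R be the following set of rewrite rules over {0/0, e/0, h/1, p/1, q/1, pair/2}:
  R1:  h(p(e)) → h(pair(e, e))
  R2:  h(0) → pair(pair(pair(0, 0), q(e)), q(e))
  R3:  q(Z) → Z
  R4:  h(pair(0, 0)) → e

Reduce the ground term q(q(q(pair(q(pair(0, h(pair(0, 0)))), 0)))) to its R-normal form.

pair(pair(0, e), 0)

1. q(q(q(pair(q(pair(0, h(pair(0, 0)))), 0))))  →  q(q(pair(q(pair(0, h(pair(0, 0)))), 0)))   [R3 at ε]
2. q(q(pair(q(pair(0, h(pair(0, 0)))), 0)))  →  q(pair(q(pair(0, h(pair(0, 0)))), 0))   [R3 at ε]
3. q(pair(q(pair(0, h(pair(0, 0)))), 0))  →  pair(q(pair(0, h(pair(0, 0)))), 0)   [R3 at ε]
4. pair(q(pair(0, h(pair(0, 0)))), 0)  →  pair(pair(0, h(pair(0, 0))), 0)   [R3 at 1]
5. pair(pair(0, h(pair(0, 0))), 0)  →  pair(pair(0, e), 0)   [R4 at 1.2]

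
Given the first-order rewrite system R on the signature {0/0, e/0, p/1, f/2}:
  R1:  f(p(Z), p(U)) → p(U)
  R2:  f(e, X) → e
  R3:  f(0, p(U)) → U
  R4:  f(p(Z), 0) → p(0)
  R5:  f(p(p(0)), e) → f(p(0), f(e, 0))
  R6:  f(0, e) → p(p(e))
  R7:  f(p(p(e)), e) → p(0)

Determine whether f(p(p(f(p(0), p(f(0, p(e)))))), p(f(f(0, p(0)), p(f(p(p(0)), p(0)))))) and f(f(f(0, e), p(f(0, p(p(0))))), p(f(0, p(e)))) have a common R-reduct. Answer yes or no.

no — NF(t₁) = p(p(0)), NF(t₂) = p(e)

Reduce t₁ = f(p(p(f(p(0), p(f(0, p(e)))))), p(f(f(0, p(0)), p(f(p(p(0)), p(0)))))):
1. f(p(p(f(p(0), p(f(0, p(e)))))), p(f(f(0, p(0)), p(f(p(p(0)), p(0))))))  →  p(f(f(0, p(0)), p(f(p(p(0)), p(0)))))   [R1 at ε]
2. p(f(f(0, p(0)), p(f(p(p(0)), p(0)))))  →  p(f(0, p(f(p(p(0)), p(0)))))   [R3 at 1.1]
3. p(f(0, p(f(p(p(0)), p(0)))))  →  p(f(p(p(0)), p(0)))   [R3 at 1]
4. p(f(p(p(0)), p(0)))  →  p(p(0))   [R1 at 1]

Reduce t₂ = f(f(f(0, e), p(f(0, p(p(0))))), p(f(0, p(e)))):
1. f(f(f(0, e), p(f(0, p(p(0))))), p(f(0, p(e))))  →  f(f(p(p(e)), p(f(0, p(p(0))))), p(f(0, p(e))))   [R6 at 1.1]
2. f(f(p(p(e)), p(f(0, p(p(0))))), p(f(0, p(e))))  →  f(p(f(0, p(p(0)))), p(f(0, p(e))))   [R1 at 1]
3. f(p(f(0, p(p(0)))), p(f(0, p(e))))  →  p(f(0, p(e)))   [R1 at ε]
4. p(f(0, p(e)))  →  p(e)   [R3 at 1]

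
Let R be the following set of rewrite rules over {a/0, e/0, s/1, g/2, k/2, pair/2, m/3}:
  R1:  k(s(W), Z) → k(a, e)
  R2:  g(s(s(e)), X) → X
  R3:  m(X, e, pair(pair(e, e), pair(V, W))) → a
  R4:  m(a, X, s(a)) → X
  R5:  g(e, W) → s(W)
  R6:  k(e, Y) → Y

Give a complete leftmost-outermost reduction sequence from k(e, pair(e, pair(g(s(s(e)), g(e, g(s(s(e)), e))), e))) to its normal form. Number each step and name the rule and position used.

pair(e, pair(s(e), e))

1. k(e, pair(e, pair(g(s(s(e)), g(e, g(s(s(e)), e))), e)))  →  pair(e, pair(g(s(s(e)), g(e, g(s(s(e)), e))), e))   [R6 at ε]
2. pair(e, pair(g(s(s(e)), g(e, g(s(s(e)), e))), e))  →  pair(e, pair(g(e, g(s(s(e)), e)), e))   [R2 at 2.1]
3. pair(e, pair(g(e, g(s(s(e)), e)), e))  →  pair(e, pair(s(g(s(s(e)), e)), e))   [R5 at 2.1]
4. pair(e, pair(s(g(s(s(e)), e)), e))  →  pair(e, pair(s(e), e))   [R2 at 2.1.1]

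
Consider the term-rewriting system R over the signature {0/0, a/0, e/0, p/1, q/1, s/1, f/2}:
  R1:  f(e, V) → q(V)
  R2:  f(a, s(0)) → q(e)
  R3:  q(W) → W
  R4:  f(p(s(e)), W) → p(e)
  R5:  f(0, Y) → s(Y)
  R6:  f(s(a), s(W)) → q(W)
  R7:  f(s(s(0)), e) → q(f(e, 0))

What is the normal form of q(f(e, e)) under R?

e

1. q(f(e, e))  →  f(e, e)   [R3 at ε]
2. f(e, e)  →  q(e)   [R1 at ε]
3. q(e)  →  e   [R3 at ε]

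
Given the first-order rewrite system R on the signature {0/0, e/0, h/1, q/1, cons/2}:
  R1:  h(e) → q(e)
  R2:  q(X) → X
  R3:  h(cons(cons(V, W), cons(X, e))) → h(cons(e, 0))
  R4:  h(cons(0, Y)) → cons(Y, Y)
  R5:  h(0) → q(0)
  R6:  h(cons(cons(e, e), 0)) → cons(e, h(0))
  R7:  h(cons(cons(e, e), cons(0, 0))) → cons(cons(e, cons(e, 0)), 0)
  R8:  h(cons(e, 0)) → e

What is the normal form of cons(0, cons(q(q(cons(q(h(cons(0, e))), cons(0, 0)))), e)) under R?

cons(0, cons(cons(cons(e, e), cons(0, 0)), e))

1. cons(0, cons(q(q(cons(q(h(cons(0, e))), cons(0, 0)))), e))  →  cons(0, cons(q(cons(q(h(cons(0, e))), cons(0, 0))), e))   [R2 at 2.1]
2. cons(0, cons(q(cons(q(h(cons(0, e))), cons(0, 0))), e))  →  cons(0, cons(cons(q(h(cons(0, e))), cons(0, 0)), e))   [R2 at 2.1]
3. cons(0, cons(cons(q(h(cons(0, e))), cons(0, 0)), e))  →  cons(0, cons(cons(h(cons(0, e)), cons(0, 0)), e))   [R2 at 2.1.1]
4. cons(0, cons(cons(h(cons(0, e)), cons(0, 0)), e))  →  cons(0, cons(cons(cons(e, e), cons(0, 0)), e))   [R4 at 2.1.1]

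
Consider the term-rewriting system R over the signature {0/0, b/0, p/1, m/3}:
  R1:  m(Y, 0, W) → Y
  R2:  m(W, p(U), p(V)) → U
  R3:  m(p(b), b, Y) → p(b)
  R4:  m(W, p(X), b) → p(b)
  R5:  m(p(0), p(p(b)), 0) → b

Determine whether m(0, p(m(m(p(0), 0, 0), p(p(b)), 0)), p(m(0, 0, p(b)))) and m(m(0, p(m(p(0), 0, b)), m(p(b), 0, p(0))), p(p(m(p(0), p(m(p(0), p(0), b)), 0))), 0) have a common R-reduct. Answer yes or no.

Reduce t₁ = m(0, p(m(m(p(0), 0, 0), p(p(b)), 0)), p(m(0, 0, p(b)))):
1. m(0, p(m(m(p(0), 0, 0), p(p(b)), 0)), p(m(0, 0, p(b))))  →  m(m(p(0), 0, 0), p(p(b)), 0)   [R2 at ε]
2. m(m(p(0), 0, 0), p(p(b)), 0)  →  m(p(0), p(p(b)), 0)   [R1 at 1]
3. m(p(0), p(p(b)), 0)  →  b   [R5 at ε]

Reduce t₂ = m(m(0, p(m(p(0), 0, b)), m(p(b), 0, p(0))), p(p(m(p(0), p(m(p(0), p(0), b)), 0))), 0):
1. m(m(0, p(m(p(0), 0, b)), m(p(b), 0, p(0))), p(p(m(p(0), p(m(p(0), p(0), b)), 0))), 0)  →  m(m(0, p(p(0)), m(p(b), 0, p(0))), p(p(m(p(0), p(m(p(0), p(0), b)), 0))), 0)   [R1 at 1.2.1]
2. m(m(0, p(p(0)), m(p(b), 0, p(0))), p(p(m(p(0), p(m(p(0), p(0), b)), 0))), 0)  →  m(m(0, p(p(0)), p(b)), p(p(m(p(0), p(m(p(0), p(0), b)), 0))), 0)   [R1 at 1.3]
3. m(m(0, p(p(0)), p(b)), p(p(m(p(0), p(m(p(0), p(0), b)), 0))), 0)  →  m(p(0), p(p(m(p(0), p(m(p(0), p(0), b)), 0))), 0)   [R2 at 1]
4. m(p(0), p(p(m(p(0), p(m(p(0), p(0), b)), 0))), 0)  →  m(p(0), p(p(m(p(0), p(p(b)), 0))), 0)   [R4 at 2.1.1.2.1]
5. m(p(0), p(p(m(p(0), p(p(b)), 0))), 0)  →  m(p(0), p(p(b)), 0)   [R5 at 2.1.1]
6. m(p(0), p(p(b)), 0)  →  b   [R5 at ε]

yes — NF(t₁) = b, NF(t₂) = b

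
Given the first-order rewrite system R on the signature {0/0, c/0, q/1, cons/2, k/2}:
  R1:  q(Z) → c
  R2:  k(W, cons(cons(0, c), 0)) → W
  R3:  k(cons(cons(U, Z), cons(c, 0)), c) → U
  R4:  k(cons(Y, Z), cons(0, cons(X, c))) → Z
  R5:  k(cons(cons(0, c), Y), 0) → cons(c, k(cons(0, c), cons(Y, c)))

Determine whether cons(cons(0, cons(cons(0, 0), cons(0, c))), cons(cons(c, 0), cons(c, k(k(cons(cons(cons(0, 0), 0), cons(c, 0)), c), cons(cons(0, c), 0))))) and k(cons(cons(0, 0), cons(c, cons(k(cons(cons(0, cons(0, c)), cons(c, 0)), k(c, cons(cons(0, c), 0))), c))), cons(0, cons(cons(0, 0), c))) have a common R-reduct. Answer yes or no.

Reduce t₁ = cons(cons(0, cons(cons(0, 0), cons(0, c))), cons(cons(c, 0), cons(c, k(k(cons(cons(cons(0, 0), 0), cons(c, 0)), c), cons(cons(0, c), 0))))):
1. cons(cons(0, cons(cons(0, 0), cons(0, c))), cons(cons(c, 0), cons(c, k(k(cons(cons(cons(0, 0), 0), cons(c, 0)), c), cons(cons(0, c), 0)))))  →  cons(cons(0, cons(cons(0, 0), cons(0, c))), cons(cons(c, 0), cons(c, k(cons(cons(cons(0, 0), 0), cons(c, 0)), c))))   [R2 at 2.2.2]
2. cons(cons(0, cons(cons(0, 0), cons(0, c))), cons(cons(c, 0), cons(c, k(cons(cons(cons(0, 0), 0), cons(c, 0)), c))))  →  cons(cons(0, cons(cons(0, 0), cons(0, c))), cons(cons(c, 0), cons(c, cons(0, 0))))   [R3 at 2.2.2]

Reduce t₂ = k(cons(cons(0, 0), cons(c, cons(k(cons(cons(0, cons(0, c)), cons(c, 0)), k(c, cons(cons(0, c), 0))), c))), cons(0, cons(cons(0, 0), c))):
1. k(cons(cons(0, 0), cons(c, cons(k(cons(cons(0, cons(0, c)), cons(c, 0)), k(c, cons(cons(0, c), 0))), c))), cons(0, cons(cons(0, 0), c)))  →  cons(c, cons(k(cons(cons(0, cons(0, c)), cons(c, 0)), k(c, cons(cons(0, c), 0))), c))   [R4 at ε]
2. cons(c, cons(k(cons(cons(0, cons(0, c)), cons(c, 0)), k(c, cons(cons(0, c), 0))), c))  →  cons(c, cons(k(cons(cons(0, cons(0, c)), cons(c, 0)), c), c))   [R2 at 2.1.2]
3. cons(c, cons(k(cons(cons(0, cons(0, c)), cons(c, 0)), c), c))  →  cons(c, cons(0, c))   [R3 at 2.1]

no — NF(t₁) = cons(cons(0, cons(cons(0, 0), cons(0, c))), cons(cons(c, 0), cons(c, cons(0, 0)))), NF(t₂) = cons(c, cons(0, c))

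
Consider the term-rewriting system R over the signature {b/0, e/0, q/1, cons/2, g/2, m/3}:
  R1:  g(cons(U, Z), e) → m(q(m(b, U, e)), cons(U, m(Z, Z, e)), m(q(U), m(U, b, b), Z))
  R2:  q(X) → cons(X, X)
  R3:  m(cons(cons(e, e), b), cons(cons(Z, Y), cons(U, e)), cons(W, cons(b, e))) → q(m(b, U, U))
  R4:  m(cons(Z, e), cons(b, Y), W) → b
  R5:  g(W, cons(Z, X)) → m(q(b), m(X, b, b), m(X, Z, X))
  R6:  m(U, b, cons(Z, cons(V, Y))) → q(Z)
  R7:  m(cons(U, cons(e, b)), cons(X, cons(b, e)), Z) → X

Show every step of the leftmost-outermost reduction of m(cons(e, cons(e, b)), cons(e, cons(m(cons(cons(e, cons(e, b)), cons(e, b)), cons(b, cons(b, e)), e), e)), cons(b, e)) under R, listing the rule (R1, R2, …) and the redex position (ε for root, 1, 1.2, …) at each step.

1. m(cons(e, cons(e, b)), cons(e, cons(m(cons(cons(e, cons(e, b)), cons(e, b)), cons(b, cons(b, e)), e), e)), cons(b, e))  →  m(cons(e, cons(e, b)), cons(e, cons(b, e)), cons(b, e))   [R7 at 2.2.1]
2. m(cons(e, cons(e, b)), cons(e, cons(b, e)), cons(b, e))  →  e   [R7 at ε]

e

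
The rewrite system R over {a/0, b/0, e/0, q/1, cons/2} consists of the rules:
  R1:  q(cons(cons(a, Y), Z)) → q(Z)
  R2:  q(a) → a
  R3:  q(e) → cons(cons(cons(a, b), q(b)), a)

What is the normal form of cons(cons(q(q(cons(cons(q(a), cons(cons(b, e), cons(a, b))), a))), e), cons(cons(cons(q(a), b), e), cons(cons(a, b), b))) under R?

cons(cons(a, e), cons(cons(cons(a, b), e), cons(cons(a, b), b)))

1. cons(cons(q(q(cons(cons(q(a), cons(cons(b, e), cons(a, b))), a))), e), cons(cons(cons(q(a), b), e), cons(cons(a, b), b)))  →  cons(cons(q(q(cons(cons(a, cons(cons(b, e), cons(a, b))), a))), e), cons(cons(cons(q(a), b), e), cons(cons(a, b), b)))   [R2 at 1.1.1.1.1.1]
2. cons(cons(q(q(cons(cons(a, cons(cons(b, e), cons(a, b))), a))), e), cons(cons(cons(q(a), b), e), cons(cons(a, b), b)))  →  cons(cons(q(q(a)), e), cons(cons(cons(q(a), b), e), cons(cons(a, b), b)))   [R1 at 1.1.1]
3. cons(cons(q(q(a)), e), cons(cons(cons(q(a), b), e), cons(cons(a, b), b)))  →  cons(cons(q(a), e), cons(cons(cons(q(a), b), e), cons(cons(a, b), b)))   [R2 at 1.1.1]
4. cons(cons(q(a), e), cons(cons(cons(q(a), b), e), cons(cons(a, b), b)))  →  cons(cons(a, e), cons(cons(cons(q(a), b), e), cons(cons(a, b), b)))   [R2 at 1.1]
5. cons(cons(a, e), cons(cons(cons(q(a), b), e), cons(cons(a, b), b)))  →  cons(cons(a, e), cons(cons(cons(a, b), e), cons(cons(a, b), b)))   [R2 at 2.1.1.1]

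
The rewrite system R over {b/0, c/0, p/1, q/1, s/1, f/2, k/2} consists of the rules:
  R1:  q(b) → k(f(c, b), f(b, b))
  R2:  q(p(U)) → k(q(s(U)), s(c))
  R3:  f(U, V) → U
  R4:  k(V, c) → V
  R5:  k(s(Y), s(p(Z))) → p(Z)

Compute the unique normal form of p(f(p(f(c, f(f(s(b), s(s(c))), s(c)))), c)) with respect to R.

1. p(f(p(f(c, f(f(s(b), s(s(c))), s(c)))), c))  →  p(p(f(c, f(f(s(b), s(s(c))), s(c)))))   [R3 at 1]
2. p(p(f(c, f(f(s(b), s(s(c))), s(c)))))  →  p(p(c))   [R3 at 1.1]

p(p(c))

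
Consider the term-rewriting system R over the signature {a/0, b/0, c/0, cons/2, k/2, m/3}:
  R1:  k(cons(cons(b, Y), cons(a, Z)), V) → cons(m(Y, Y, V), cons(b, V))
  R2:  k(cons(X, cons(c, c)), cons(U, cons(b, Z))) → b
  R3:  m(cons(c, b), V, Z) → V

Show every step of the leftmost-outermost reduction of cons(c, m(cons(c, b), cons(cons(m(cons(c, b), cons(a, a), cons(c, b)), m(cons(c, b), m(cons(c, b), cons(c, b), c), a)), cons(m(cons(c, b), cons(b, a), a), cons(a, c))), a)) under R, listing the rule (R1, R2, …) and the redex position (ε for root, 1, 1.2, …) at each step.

cons(c, cons(cons(cons(a, a), cons(c, b)), cons(cons(b, a), cons(a, c))))

1. cons(c, m(cons(c, b), cons(cons(m(cons(c, b), cons(a, a), cons(c, b)), m(cons(c, b), m(cons(c, b), cons(c, b), c), a)), cons(m(cons(c, b), cons(b, a), a), cons(a, c))), a))  →  cons(c, cons(cons(m(cons(c, b), cons(a, a), cons(c, b)), m(cons(c, b), m(cons(c, b), cons(c, b), c), a)), cons(m(cons(c, b), cons(b, a), a), cons(a, c))))   [R3 at 2]
2. cons(c, cons(cons(m(cons(c, b), cons(a, a), cons(c, b)), m(cons(c, b), m(cons(c, b), cons(c, b), c), a)), cons(m(cons(c, b), cons(b, a), a), cons(a, c))))  →  cons(c, cons(cons(cons(a, a), m(cons(c, b), m(cons(c, b), cons(c, b), c), a)), cons(m(cons(c, b), cons(b, a), a), cons(a, c))))   [R3 at 2.1.1]
3. cons(c, cons(cons(cons(a, a), m(cons(c, b), m(cons(c, b), cons(c, b), c), a)), cons(m(cons(c, b), cons(b, a), a), cons(a, c))))  →  cons(c, cons(cons(cons(a, a), m(cons(c, b), cons(c, b), c)), cons(m(cons(c, b), cons(b, a), a), cons(a, c))))   [R3 at 2.1.2]
4. cons(c, cons(cons(cons(a, a), m(cons(c, b), cons(c, b), c)), cons(m(cons(c, b), cons(b, a), a), cons(a, c))))  →  cons(c, cons(cons(cons(a, a), cons(c, b)), cons(m(cons(c, b), cons(b, a), a), cons(a, c))))   [R3 at 2.1.2]
5. cons(c, cons(cons(cons(a, a), cons(c, b)), cons(m(cons(c, b), cons(b, a), a), cons(a, c))))  →  cons(c, cons(cons(cons(a, a), cons(c, b)), cons(cons(b, a), cons(a, c))))   [R3 at 2.2.1]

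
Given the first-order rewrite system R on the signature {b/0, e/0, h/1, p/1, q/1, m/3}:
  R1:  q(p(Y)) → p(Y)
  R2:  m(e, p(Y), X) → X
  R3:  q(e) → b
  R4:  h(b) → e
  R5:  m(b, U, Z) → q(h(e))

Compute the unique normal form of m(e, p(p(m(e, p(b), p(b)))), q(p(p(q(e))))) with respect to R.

1. m(e, p(p(m(e, p(b), p(b)))), q(p(p(q(e)))))  →  q(p(p(q(e))))   [R2 at ε]
2. q(p(p(q(e))))  →  p(p(q(e)))   [R1 at ε]
3. p(p(q(e)))  →  p(p(b))   [R3 at 1.1]

p(p(b))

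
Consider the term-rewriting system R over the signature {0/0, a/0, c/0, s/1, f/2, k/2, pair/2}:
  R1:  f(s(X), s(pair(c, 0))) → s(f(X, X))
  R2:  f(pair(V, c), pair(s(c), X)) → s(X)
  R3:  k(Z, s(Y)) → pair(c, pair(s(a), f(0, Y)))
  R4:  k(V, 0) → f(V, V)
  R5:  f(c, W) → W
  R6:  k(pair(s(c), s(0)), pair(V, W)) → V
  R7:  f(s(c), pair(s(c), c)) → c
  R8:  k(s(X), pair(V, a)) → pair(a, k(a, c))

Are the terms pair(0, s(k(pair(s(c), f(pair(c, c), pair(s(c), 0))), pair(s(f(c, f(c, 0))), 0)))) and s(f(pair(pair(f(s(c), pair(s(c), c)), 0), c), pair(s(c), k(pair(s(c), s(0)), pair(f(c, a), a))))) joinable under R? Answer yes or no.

no — NF(t₁) = pair(0, s(s(0))), NF(t₂) = s(s(a))

Reduce t₁ = pair(0, s(k(pair(s(c), f(pair(c, c), pair(s(c), 0))), pair(s(f(c, f(c, 0))), 0)))):
1. pair(0, s(k(pair(s(c), f(pair(c, c), pair(s(c), 0))), pair(s(f(c, f(c, 0))), 0))))  →  pair(0, s(k(pair(s(c), s(0)), pair(s(f(c, f(c, 0))), 0))))   [R2 at 2.1.1.2]
2. pair(0, s(k(pair(s(c), s(0)), pair(s(f(c, f(c, 0))), 0))))  →  pair(0, s(s(f(c, f(c, 0)))))   [R6 at 2.1]
3. pair(0, s(s(f(c, f(c, 0)))))  →  pair(0, s(s(f(c, 0))))   [R5 at 2.1.1]
4. pair(0, s(s(f(c, 0))))  →  pair(0, s(s(0)))   [R5 at 2.1.1]

Reduce t₂ = s(f(pair(pair(f(s(c), pair(s(c), c)), 0), c), pair(s(c), k(pair(s(c), s(0)), pair(f(c, a), a))))):
1. s(f(pair(pair(f(s(c), pair(s(c), c)), 0), c), pair(s(c), k(pair(s(c), s(0)), pair(f(c, a), a)))))  →  s(s(k(pair(s(c), s(0)), pair(f(c, a), a))))   [R2 at 1]
2. s(s(k(pair(s(c), s(0)), pair(f(c, a), a))))  →  s(s(f(c, a)))   [R6 at 1.1]
3. s(s(f(c, a)))  →  s(s(a))   [R5 at 1.1]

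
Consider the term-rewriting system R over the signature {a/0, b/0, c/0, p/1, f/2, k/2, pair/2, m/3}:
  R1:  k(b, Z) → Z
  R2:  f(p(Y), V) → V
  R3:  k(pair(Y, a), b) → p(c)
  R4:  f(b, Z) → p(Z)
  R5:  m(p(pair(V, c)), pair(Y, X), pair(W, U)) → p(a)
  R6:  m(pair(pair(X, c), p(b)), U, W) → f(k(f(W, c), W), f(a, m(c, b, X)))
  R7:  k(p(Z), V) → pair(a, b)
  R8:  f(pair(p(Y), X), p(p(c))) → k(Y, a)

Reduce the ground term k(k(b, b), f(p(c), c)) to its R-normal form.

1. k(k(b, b), f(p(c), c))  →  k(b, f(p(c), c))   [R1 at 1]
2. k(b, f(p(c), c))  →  f(p(c), c)   [R1 at ε]
3. f(p(c), c)  →  c   [R2 at ε]

c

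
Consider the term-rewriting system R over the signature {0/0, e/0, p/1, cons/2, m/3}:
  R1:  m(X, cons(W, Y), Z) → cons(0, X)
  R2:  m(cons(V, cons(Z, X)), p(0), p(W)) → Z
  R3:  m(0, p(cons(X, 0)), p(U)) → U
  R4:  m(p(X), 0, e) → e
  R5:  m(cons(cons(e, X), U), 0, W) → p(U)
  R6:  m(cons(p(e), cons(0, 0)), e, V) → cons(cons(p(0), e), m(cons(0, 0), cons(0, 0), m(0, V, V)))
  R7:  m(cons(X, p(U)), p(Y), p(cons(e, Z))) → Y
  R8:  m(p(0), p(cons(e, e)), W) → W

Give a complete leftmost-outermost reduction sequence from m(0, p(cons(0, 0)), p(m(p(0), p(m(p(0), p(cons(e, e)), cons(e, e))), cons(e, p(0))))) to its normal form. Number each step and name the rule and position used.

cons(e, p(0))

1. m(0, p(cons(0, 0)), p(m(p(0), p(m(p(0), p(cons(e, e)), cons(e, e))), cons(e, p(0)))))  →  m(p(0), p(m(p(0), p(cons(e, e)), cons(e, e))), cons(e, p(0)))   [R3 at ε]
2. m(p(0), p(m(p(0), p(cons(e, e)), cons(e, e))), cons(e, p(0)))  →  m(p(0), p(cons(e, e)), cons(e, p(0)))   [R8 at 2.1]
3. m(p(0), p(cons(e, e)), cons(e, p(0)))  →  cons(e, p(0))   [R8 at ε]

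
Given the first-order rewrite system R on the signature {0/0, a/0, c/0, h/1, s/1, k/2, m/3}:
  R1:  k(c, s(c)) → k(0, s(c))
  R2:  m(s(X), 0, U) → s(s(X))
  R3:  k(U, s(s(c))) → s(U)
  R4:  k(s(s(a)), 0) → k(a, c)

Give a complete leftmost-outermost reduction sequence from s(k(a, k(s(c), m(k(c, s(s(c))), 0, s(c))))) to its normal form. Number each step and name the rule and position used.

1. s(k(a, k(s(c), m(k(c, s(s(c))), 0, s(c)))))  →  s(k(a, k(s(c), m(s(c), 0, s(c)))))   [R3 at 1.2.2.1]
2. s(k(a, k(s(c), m(s(c), 0, s(c)))))  →  s(k(a, k(s(c), s(s(c)))))   [R2 at 1.2.2]
3. s(k(a, k(s(c), s(s(c)))))  →  s(k(a, s(s(c))))   [R3 at 1.2]
4. s(k(a, s(s(c))))  →  s(s(a))   [R3 at 1]

s(s(a))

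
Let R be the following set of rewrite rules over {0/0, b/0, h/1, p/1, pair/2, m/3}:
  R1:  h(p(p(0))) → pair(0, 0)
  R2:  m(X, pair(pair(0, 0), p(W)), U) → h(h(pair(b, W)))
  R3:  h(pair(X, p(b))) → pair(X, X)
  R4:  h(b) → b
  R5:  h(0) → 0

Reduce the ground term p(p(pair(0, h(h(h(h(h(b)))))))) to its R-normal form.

p(p(pair(0, b)))

1. p(p(pair(0, h(h(h(h(h(b))))))))  →  p(p(pair(0, h(h(h(h(b)))))))   [R4 at 1.1.2.1.1.1.1]
2. p(p(pair(0, h(h(h(h(b)))))))  →  p(p(pair(0, h(h(h(b))))))   [R4 at 1.1.2.1.1.1]
3. p(p(pair(0, h(h(h(b))))))  →  p(p(pair(0, h(h(b)))))   [R4 at 1.1.2.1.1]
4. p(p(pair(0, h(h(b)))))  →  p(p(pair(0, h(b))))   [R4 at 1.1.2.1]
5. p(p(pair(0, h(b))))  →  p(p(pair(0, b)))   [R4 at 1.1.2]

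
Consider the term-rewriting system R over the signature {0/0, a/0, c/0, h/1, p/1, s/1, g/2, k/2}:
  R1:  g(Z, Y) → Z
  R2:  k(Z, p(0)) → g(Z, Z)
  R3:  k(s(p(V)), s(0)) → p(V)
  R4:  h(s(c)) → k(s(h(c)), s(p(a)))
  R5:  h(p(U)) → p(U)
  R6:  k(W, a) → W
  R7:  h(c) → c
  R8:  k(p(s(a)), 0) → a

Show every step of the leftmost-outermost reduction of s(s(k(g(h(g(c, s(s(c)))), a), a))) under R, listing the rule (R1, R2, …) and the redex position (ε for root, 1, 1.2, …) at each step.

s(s(c))

1. s(s(k(g(h(g(c, s(s(c)))), a), a)))  →  s(s(g(h(g(c, s(s(c)))), a)))   [R6 at 1.1]
2. s(s(g(h(g(c, s(s(c)))), a)))  →  s(s(h(g(c, s(s(c))))))   [R1 at 1.1]
3. s(s(h(g(c, s(s(c))))))  →  s(s(h(c)))   [R1 at 1.1.1]
4. s(s(h(c)))  →  s(s(c))   [R7 at 1.1]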